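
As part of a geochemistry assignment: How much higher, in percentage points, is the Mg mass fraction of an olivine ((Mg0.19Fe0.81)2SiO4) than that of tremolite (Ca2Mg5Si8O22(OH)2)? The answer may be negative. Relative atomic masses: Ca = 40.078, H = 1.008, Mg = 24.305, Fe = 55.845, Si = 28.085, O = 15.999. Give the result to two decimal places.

M((Mg0.19Fe0.81)2SiO4) = 191.786 g/mol, so wt% Mg = 9.236/191.786 × 100 = 4.82%.
M(Ca2Mg5Si8O22(OH)2) = 812.353 g/mol, so wt% Mg = 121.525/812.353 × 100 = 14.96%.
4.82 − 14.96 = -10.14 pp.

-10.14 percentage points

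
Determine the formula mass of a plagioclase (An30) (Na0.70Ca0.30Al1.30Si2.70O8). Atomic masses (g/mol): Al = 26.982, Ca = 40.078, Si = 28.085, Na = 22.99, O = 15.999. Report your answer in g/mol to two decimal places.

Na: 0.70 × 22.99 = 16.0930
Ca: 0.30 × 40.078 = 12.0234
Al: 1.30 × 26.982 = 35.0766
Si: 2.70 × 28.085 = 75.8295
O: 8 × 15.999 = 127.9920
Summing the contributions gives the formula mass.

267.01 g/mol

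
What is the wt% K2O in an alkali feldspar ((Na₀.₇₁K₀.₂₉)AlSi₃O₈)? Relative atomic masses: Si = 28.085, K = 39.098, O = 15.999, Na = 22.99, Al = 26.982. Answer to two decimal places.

5.12 wt%

Formula mass = 266.890 g/mol.
0.29 K → 0.1450 mol K2O per formula unit; M(K2O) = 94.195, so K2O mass = 13.658 g.
13.658/266.890 × 100 = 5.12 wt%.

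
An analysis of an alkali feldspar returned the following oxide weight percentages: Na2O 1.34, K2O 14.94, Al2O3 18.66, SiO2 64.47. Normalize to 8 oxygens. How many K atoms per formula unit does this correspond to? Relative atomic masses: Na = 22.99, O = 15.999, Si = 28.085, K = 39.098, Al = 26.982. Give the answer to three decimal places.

1.34 wt% Na2O ÷ 61.979 g/mol = 0.02162 mol, giving 0.04324 Na and 0.02162 O.
14.94 wt% K2O ÷ 94.195 g/mol = 0.15861 mol, giving 0.31722 K and 0.15861 O.
18.66 wt% Al2O3 ÷ 101.961 g/mol = 0.18301 mol, giving 0.36602 Al and 0.54903 O.
64.47 wt% SiO2 ÷ 60.083 g/mol = 1.07302 mol, giving 1.07302 Si and 2.14604 O.
Oxygen sums to 2.87530; scaling by 8/2.87530 = 2.78232 puts the formula on 8 O.
K: 0.31722 × 2.78232 = 0.883 atoms per formula unit.

0.883 K apfu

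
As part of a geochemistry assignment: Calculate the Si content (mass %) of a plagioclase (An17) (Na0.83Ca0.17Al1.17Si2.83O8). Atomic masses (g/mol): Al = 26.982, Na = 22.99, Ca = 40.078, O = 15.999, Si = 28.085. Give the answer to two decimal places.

Formula mass = 0.83×22.99 + 0.17×40.078 + 1.17×26.982 + 2.83×28.085 + 8×15.999 = 264.936 g/mol, of which 79.481 g is Si.
So Si makes up 79.481/264.936 = 0.3000 of the mass, i.e. 30.00%.

30.00 mass %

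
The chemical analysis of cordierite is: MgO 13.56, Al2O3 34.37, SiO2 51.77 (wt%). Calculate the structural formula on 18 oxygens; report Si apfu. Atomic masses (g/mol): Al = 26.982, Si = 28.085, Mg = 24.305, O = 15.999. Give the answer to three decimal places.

5.050 Si apfu

13.56 wt% MgO ÷ 40.304 g/mol = 0.33644 mol, giving 0.33644 Mg and 0.33644 O.
34.37 wt% Al2O3 ÷ 101.961 g/mol = 0.33709 mol, giving 0.67418 Al and 1.01127 O.
51.77 wt% SiO2 ÷ 60.083 g/mol = 0.86164 mol, giving 0.86164 Si and 1.72328 O.
Oxygen sums to 3.07099; scaling by 18/3.07099 = 5.86130 puts the formula on 18 O.
Si: 0.86164 × 5.86130 = 5.050 atoms per formula unit.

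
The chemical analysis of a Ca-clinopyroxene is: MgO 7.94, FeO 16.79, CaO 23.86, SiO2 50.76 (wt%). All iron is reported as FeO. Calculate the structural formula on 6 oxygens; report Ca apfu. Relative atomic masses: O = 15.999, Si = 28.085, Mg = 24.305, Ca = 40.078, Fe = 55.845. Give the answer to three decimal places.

MgO (M=40.304): mol = 0.19700; Mg = 0.19700, O = 0.19700.
FeO (M=71.844): mol = 0.23370; Fe = 0.23370, O = 0.23370.
CaO (M=56.077): mol = 0.42549; Ca = 0.42549, O = 0.42549.
SiO2 (M=60.083): mol = 0.84483; Si = 0.84483, O = 1.68966.
ΣO = 2.54585; factor = 6/ΣO = 2.35678.
Ca apfu = 0.42549 × 2.35678 = 1.003.

1.003 Ca apfu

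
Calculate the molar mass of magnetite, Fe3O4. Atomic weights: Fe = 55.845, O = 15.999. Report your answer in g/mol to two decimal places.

231.53 g/mol

Fe: 3 × 55.845 = 167.5350
O: 4 × 15.999 = 63.9960
Summing the contributions gives the formula mass.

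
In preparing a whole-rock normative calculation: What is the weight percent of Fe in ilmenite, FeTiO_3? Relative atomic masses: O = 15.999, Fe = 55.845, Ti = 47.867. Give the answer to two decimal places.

Molar mass of FeTiO_3: 1*55.845 + 1*47.867 + 3*15.999 = 151.709 g/mol.
Mass of Fe per formula unit: 1 × 55.845 = 55.845 g.
Weight fraction Fe = 55.845 / 151.709 = 0.3681.

36.81 wt%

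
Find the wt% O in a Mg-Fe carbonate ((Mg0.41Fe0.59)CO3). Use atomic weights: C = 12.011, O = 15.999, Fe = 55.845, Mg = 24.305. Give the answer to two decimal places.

Molar mass of (Mg0.41Fe0.59)CO3: 0.41×24.305 + 0.59×55.845 + 1×12.011 + 3×15.999 = 102.922 g/mol.
Mass of O per formula unit: 3 × 15.999 = 47.997 g.
Weight fraction O = 47.997 / 102.922 = 0.4663.

46.63 weight percent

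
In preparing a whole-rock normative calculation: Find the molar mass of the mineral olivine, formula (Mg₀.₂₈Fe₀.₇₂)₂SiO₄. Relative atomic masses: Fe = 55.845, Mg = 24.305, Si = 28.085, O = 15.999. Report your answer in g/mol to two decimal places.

186.11 g/mol

M = 0.56(24.305) + 1.44(55.845) + 1(28.085) + 4(15.999)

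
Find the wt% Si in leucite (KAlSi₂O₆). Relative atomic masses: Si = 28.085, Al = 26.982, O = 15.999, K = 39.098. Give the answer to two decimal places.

25.74 weight percent

M(KAlSi₂O₆) = 218.244 g/mol.
Si contributes 2 × 28.085 = 56.170 g per mole.
56.170/218.244 = 0.2574 → 25.74%.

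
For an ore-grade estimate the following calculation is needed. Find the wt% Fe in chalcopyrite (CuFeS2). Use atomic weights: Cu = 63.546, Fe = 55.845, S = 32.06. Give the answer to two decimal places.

Molar mass of CuFeS2: 1*63.546 + 1*55.845 + 2*32.06 = 183.511 g/mol.
Mass of Fe per formula unit: 1 × 55.845 = 55.845 g.
Weight fraction Fe = 55.845 / 183.511 = 0.3043.

30.43 mass %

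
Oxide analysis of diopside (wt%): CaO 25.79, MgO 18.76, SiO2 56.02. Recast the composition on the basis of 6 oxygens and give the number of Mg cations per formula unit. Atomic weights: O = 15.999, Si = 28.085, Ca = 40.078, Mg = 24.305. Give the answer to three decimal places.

CaO (M=56.077): mol = 0.45990; Ca = 0.45990, O = 0.45990.
MgO (M=40.304): mol = 0.46546; Mg = 0.46546, O = 0.46546.
SiO2 (M=60.083): mol = 0.93238; Si = 0.93238, O = 1.86476.
ΣO = 2.79012; factor = 6/ΣO = 2.15045.
Mg apfu = 0.46546 × 2.15045 = 1.001.

1.001 Mg apfu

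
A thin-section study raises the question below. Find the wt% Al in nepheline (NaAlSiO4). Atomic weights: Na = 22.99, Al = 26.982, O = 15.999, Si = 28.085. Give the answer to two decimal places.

18.99 weight percent

Molar mass of NaAlSiO4: 1×22.99 + 1×26.982 + 1×28.085 + 4×15.999 = 142.053 g/mol.
Mass of Al per formula unit: 1 × 26.982 = 26.982 g.
Weight fraction Al = 26.982 / 142.053 = 0.1899.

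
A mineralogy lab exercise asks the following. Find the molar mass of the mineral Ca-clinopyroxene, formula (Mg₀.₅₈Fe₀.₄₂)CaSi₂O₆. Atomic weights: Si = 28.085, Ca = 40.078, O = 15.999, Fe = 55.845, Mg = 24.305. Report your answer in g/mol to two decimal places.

229.79 g/mol

The formula mass is the sum 0.58*24.305 + 0.42*55.845 + 1*40.078 + 2*28.085 + 6*15.999.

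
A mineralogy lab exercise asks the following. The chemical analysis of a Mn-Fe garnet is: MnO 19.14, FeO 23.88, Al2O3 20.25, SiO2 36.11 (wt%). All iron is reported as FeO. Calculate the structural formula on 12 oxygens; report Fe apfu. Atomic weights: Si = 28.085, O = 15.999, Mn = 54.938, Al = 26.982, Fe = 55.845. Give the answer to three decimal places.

19.14 wt% MnO ÷ 70.937 g/mol = 0.26982 mol, giving 0.26982 Mn and 0.26982 O.
23.88 wt% FeO ÷ 71.844 g/mol = 0.33239 mol, giving 0.33239 Fe and 0.33239 O.
20.25 wt% Al2O3 ÷ 101.961 g/mol = 0.19861 mol, giving 0.39722 Al and 0.59583 O.
36.11 wt% SiO2 ÷ 60.083 g/mol = 0.60100 mol, giving 0.60100 Si and 1.20200 O.
Oxygen sums to 2.40004; scaling by 12/2.40004 = 4.99992 puts the formula on 12 O.
Fe: 0.33239 × 4.99992 = 1.662 atoms per formula unit.

1.662 Fe apfu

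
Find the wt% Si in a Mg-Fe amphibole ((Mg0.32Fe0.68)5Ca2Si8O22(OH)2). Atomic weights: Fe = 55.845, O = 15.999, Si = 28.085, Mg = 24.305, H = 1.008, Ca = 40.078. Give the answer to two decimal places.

24.43 wt%

M((Mg0.32Fe0.68)5Ca2Si8O22(OH)2) = 919.589 g/mol.
Si contributes 8 × 28.085 = 224.680 g per mole.
224.680/919.589 = 0.2443 → 24.43%.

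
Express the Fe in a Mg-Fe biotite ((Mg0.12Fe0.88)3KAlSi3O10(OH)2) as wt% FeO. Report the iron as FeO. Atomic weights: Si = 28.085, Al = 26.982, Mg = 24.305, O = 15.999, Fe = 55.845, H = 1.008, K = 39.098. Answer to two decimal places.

M((Mg0.12Fe0.88)3KAlSi3O10(OH)2) = 500.520 g/mol; M(FeO) = 71.844 g/mol.
Moles FeO per formula unit = 2.64 Fe ÷ 1 = 2.6400.
FeO fraction = (2.6400 × 71.844) / 500.520 = 189.668/500.520 = 0.3789.

37.89 wt%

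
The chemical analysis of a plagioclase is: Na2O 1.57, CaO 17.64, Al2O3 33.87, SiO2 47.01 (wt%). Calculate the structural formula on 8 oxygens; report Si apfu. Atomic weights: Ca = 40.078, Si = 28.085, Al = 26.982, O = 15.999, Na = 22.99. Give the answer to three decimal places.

Na2O (M=61.979): mol = 0.02533; Na = 0.05066, O = 0.02533.
CaO (M=56.077): mol = 0.31457; Ca = 0.31457, O = 0.31457.
Al2O3 (M=101.961): mol = 0.33219; Al = 0.66438, O = 0.99657.
SiO2 (M=60.083): mol = 0.78242; Si = 0.78242, O = 1.56484.
ΣO = 2.90131; factor = 8/ΣO = 2.75738.
Si apfu = 0.78242 × 2.75738 = 2.157.

2.157 Si apfu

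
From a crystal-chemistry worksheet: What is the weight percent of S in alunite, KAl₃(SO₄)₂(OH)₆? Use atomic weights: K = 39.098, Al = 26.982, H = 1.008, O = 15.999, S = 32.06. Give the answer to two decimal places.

15.48 wt%

Formula mass = 1*39.098 + 3*26.982 + 2*32.06 + 14*15.999 + 6*1.008 = 414.198 g/mol, of which 64.120 g is S.
So S makes up 64.120/414.198 = 0.1548 of the mass, i.e. 15.48%.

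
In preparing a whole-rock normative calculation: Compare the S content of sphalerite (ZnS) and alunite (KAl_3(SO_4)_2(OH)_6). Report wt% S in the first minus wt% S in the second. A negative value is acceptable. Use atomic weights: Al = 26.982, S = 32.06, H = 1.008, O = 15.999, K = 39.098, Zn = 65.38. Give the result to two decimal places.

17.42 percentage points

M(ZnS) = 97.440 g/mol, so wt% S = 32.060/97.440 × 100 = 32.90%.
M(KAl_3(SO_4)_2(OH)_6) = 414.198 g/mol, so wt% S = 64.120/414.198 × 100 = 15.48%.
32.90 − 15.48 = 17.42 pp.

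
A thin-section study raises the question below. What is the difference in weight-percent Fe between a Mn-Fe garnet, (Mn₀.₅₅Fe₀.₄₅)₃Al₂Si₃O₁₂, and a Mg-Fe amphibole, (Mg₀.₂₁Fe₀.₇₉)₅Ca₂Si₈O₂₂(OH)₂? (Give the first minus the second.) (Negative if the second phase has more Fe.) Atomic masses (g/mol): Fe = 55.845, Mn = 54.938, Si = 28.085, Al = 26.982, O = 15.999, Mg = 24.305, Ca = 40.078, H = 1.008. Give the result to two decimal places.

-8.35 percentage points

M((Mn₀.₅₅Fe₀.₄₅)₃Al₂Si₃O₁₂) = 496.245 g/mol, so wt% Fe = 75.391/496.245 × 100 = 15.19%.
M((Mg₀.₂₁Fe₀.₇₉)₅Ca₂Si₈O₂₂(OH)₂) = 936.936 g/mol, so wt% Fe = 220.588/936.936 × 100 = 23.54%.
15.19 − 23.54 = -8.35 pp.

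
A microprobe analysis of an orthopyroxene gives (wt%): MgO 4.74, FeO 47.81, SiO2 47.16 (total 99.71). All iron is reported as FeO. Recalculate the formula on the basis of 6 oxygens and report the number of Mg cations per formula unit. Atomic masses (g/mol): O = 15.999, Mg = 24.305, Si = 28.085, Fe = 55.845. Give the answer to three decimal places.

0.300 Mg apfu

MgO: 4.74/40.304 = 0.11761 mol → 0.11761 mol Mg, 0.11761 mol O.
FeO: 47.81/71.844 = 0.66547 mol → 0.66547 mol Fe, 0.66547 mol O.
SiO2: 47.16/60.083 = 0.78491 mol → 0.78491 mol Si, 1.56982 mol O.
Total oxygen = 2.35290 mol. Normalization factor = 6/2.35290 = 2.55004.
Mg per 6 O = 0.11761 × 2.55004 = 0.300.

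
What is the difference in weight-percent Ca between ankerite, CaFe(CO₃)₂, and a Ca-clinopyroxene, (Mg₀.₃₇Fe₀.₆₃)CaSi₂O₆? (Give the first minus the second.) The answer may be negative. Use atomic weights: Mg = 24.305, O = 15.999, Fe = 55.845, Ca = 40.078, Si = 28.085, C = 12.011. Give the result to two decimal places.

M(CaFe(CO₃)₂) = 215.939 g/mol, so wt% Ca = 40.078/215.939 × 100 = 18.56%.
M((Mg₀.₃₇Fe₀.₆₃)CaSi₂O₆) = 236.417 g/mol, so wt% Ca = 40.078/236.417 × 100 = 16.95%.
18.56 − 16.95 = 1.61 pp.

1.61 percentage points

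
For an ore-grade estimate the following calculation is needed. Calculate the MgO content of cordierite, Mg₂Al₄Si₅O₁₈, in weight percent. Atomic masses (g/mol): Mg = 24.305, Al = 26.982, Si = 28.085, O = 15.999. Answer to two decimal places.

13.78 wt%

Formula mass = 584.945 g/mol.
2 Mg → 2.0000 mol MgO per formula unit; M(MgO) = 40.304, so MgO mass = 80.608 g.
80.608/584.945 × 100 = 13.78 wt%.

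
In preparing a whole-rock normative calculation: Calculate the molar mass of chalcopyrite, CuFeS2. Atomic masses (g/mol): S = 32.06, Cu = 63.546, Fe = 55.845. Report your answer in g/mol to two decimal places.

183.51 g/mol

M = 1×63.546 + 1×55.845 + 2×32.06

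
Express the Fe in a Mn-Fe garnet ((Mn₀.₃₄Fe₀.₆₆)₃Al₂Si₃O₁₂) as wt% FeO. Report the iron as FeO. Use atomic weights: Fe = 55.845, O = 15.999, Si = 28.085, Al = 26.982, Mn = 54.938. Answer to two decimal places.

M((Mn₀.₃₄Fe₀.₆₆)₃Al₂Si₃O₁₂) = 496.817 g/mol; M(FeO) = 71.844 g/mol.
Moles FeO per formula unit = 1.98 Fe ÷ 1 = 1.9800.
FeO fraction = (1.9800 × 71.844) / 496.817 = 142.251/496.817 = 0.2863.

28.63 wt%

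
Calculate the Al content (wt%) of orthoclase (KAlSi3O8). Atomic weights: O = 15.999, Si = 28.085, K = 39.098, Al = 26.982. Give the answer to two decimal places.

9.69 wt%

Molar mass of KAlSi3O8: 1*39.098 + 1*26.982 + 3*28.085 + 8*15.999 = 278.327 g/mol.
Mass of Al per formula unit: 1 × 26.982 = 26.982 g.
Weight fraction Al = 26.982 / 278.327 = 0.0969.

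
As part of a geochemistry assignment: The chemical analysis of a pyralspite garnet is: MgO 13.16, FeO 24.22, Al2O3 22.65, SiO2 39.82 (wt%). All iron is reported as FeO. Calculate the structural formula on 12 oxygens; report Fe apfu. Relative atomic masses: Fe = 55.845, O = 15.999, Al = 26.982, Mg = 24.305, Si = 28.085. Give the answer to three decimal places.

MgO (M=40.304): mol = 0.32652; Mg = 0.32652, O = 0.32652.
FeO (M=71.844): mol = 0.33712; Fe = 0.33712, O = 0.33712.
Al2O3 (M=101.961): mol = 0.22214; Al = 0.44428, O = 0.66642.
SiO2 (M=60.083): mol = 0.66275; Si = 0.66275, O = 1.32550.
ΣO = 2.65556; factor = 12/ΣO = 4.51882.
Fe apfu = 0.33712 × 4.51882 = 1.523.

1.523 Fe apfu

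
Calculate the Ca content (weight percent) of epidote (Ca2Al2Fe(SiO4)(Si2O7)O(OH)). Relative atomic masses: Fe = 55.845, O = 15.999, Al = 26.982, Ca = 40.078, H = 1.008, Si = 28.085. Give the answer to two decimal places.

Formula mass = 2×40.078 + 2×26.982 + 1×55.845 + 3×28.085 + 13×15.999 + 1×1.008 = 483.215 g/mol, of which 80.156 g is Ca.
So Ca makes up 80.156/483.215 = 0.1659 of the mass, i.e. 16.59%.

16.59 weight percent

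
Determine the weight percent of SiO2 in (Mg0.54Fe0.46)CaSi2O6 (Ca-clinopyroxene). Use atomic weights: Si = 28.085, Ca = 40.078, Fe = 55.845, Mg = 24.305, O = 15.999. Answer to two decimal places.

52.01 wt%

Molar mass of (Mg0.54Fe0.46)CaSi2O6 = 0.54·24.305 + 0.46·55.845 + 1·40.078 + 2·28.085 + 6·15.999 = 231.055 g/mol.
Each formula unit contains 2 Si, equivalent to 2/1 = 2.0000 mol SiO2.
M(SiO2) = 1×28.085 + 2×15.999 = 60.083 g/mol.
Mass of SiO2 per formula unit = 2.0000 × 60.083 = 120.166 g.
SiO2 wt% = 120.166 / 231.055 × 100 = 52.01%.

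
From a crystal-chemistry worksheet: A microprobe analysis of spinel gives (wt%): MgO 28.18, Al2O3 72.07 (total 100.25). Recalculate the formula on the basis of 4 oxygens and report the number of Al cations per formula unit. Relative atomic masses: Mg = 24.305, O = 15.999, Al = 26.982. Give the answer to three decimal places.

28.18 wt% MgO ÷ 40.304 g/mol = 0.69919 mol, giving 0.69919 Mg and 0.69919 O.
72.07 wt% Al2O3 ÷ 101.961 g/mol = 0.70684 mol, giving 1.41368 Al and 2.12052 O.
Oxygen sums to 2.81971; scaling by 4/2.81971 = 1.41859 puts the formula on 4 O.
Al: 1.41368 × 1.41859 = 2.005 atoms per formula unit.

2.005 Al apfu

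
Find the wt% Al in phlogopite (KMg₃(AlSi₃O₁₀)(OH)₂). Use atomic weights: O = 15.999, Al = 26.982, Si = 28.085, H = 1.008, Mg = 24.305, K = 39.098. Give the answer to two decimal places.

6.47 weight percent

Molar mass of KMg₃(AlSi₃O₁₀)(OH)₂: 1·39.098 + 3·24.305 + 1·26.982 + 3·28.085 + 12·15.999 + 2·1.008 = 417.254 g/mol.
Mass of Al per formula unit: 1 × 26.982 = 26.982 g.
Weight fraction Al = 26.982 / 417.254 = 0.0647.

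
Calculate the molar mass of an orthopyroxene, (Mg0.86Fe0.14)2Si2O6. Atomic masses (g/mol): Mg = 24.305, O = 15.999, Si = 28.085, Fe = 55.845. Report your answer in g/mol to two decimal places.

The formula mass is the sum 1.72*24.305 + 0.28*55.845 + 2*28.085 + 6*15.999.

209.61 g/mol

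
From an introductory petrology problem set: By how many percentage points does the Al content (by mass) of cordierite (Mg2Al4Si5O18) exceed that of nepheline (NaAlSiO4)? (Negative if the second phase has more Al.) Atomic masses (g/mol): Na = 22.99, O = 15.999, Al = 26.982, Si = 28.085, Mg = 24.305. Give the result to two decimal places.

-0.54 percentage points

Al in Mg2Al4Si5O18: molar mass 584.945 g/mol; 4×26.982 = 107.928 g → 18.45 wt%.
Al in NaAlSiO4: molar mass 142.053 g/mol; 1×26.982 = 26.982 g → 18.99 wt%.
Difference = 18.45 − 18.99 = -0.54 percentage points.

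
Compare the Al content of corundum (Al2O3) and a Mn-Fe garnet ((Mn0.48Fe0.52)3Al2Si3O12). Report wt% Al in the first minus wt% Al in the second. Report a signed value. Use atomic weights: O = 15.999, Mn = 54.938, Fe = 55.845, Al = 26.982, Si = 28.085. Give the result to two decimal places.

M(Al2O3) = 101.961 g/mol, so wt% Al = 53.964/101.961 × 100 = 52.93%.
M((Mn0.48Fe0.52)3Al2Si3O12) = 496.436 g/mol, so wt% Al = 53.964/496.436 × 100 = 10.87%.
52.93 − 10.87 = 42.06 pp.

42.06 percentage points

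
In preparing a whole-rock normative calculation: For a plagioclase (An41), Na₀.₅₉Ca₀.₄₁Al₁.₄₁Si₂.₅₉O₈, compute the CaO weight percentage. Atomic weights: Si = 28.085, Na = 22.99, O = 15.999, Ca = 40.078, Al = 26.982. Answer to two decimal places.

Molar mass of Na₀.₅₉Ca₀.₄₁Al₁.₄₁Si₂.₅₉O₈ = 0.59×22.99 + 0.41×40.078 + 1.41×26.982 + 2.59×28.085 + 8×15.999 = 268.773 g/mol.
Each formula unit contains 0.41 Ca, equivalent to 0.41/1 = 0.4100 mol CaO.
M(CaO) = 1×40.078 + 1×15.999 = 56.077 g/mol.
Mass of CaO per formula unit = 0.4100 × 56.077 = 22.992 g.
CaO wt% = 22.992 / 268.773 × 100 = 8.55%.

8.55 wt%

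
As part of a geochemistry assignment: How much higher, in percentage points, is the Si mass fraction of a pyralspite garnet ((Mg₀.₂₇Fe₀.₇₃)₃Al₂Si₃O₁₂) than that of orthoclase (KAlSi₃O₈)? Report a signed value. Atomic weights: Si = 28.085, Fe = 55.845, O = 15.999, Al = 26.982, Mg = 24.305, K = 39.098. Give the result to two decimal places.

-12.43 percentage points

Si in (Mg₀.₂₇Fe₀.₇₃)₃Al₂Si₃O₁₂: molar mass 472.195 g/mol; 3×28.085 = 84.255 g → 17.84 wt%.
Si in KAlSi₃O₈: molar mass 278.327 g/mol; 3×28.085 = 84.255 g → 30.27 wt%.
Difference = 17.84 − 30.27 = -12.43 percentage points.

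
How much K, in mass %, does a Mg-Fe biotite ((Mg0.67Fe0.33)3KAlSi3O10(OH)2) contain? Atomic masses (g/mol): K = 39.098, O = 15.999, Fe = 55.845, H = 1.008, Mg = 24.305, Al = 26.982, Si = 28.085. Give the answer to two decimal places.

8.72 mass %

M((Mg0.67Fe0.33)3KAlSi3O10(OH)2) = 448.479 g/mol.
K contributes 1 × 39.098 = 39.098 g per mole.
39.098/448.479 = 0.0872 → 8.72%.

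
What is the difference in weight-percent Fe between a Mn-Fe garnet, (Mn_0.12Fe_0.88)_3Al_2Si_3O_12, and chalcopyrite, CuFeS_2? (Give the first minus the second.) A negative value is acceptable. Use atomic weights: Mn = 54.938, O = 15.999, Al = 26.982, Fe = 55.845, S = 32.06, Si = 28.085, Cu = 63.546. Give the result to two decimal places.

M((Mn_0.12Fe_0.88)_3Al_2Si_3O_12) = 497.415 g/mol, so wt% Fe = 147.431/497.415 × 100 = 29.64%.
M(CuFeS_2) = 183.511 g/mol, so wt% Fe = 55.845/183.511 × 100 = 30.43%.
29.64 − 30.43 = -0.79 pp.

-0.79 percentage points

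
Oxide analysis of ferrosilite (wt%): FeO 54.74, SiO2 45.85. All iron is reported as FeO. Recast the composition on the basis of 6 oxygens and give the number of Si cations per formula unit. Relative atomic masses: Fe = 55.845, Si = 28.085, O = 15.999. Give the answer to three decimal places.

2.001 Si apfu

FeO: 54.74/71.844 = 0.76193 mol → 0.76193 mol Fe, 0.76193 mol O.
SiO2: 45.85/60.083 = 0.76311 mol → 0.76311 mol Si, 1.52622 mol O.
Total oxygen = 2.28815 mol. Normalization factor = 6/2.28815 = 2.62221.
Si per 6 O = 0.76311 × 2.62221 = 2.001.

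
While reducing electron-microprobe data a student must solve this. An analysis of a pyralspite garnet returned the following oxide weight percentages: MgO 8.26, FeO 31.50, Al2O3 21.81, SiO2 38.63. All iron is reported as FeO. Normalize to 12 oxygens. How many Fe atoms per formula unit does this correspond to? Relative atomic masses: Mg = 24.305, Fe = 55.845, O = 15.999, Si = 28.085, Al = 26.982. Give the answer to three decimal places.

2.046 Fe apfu

MgO: 8.26/40.304 = 0.20494 mol → 0.20494 mol Mg, 0.20494 mol O.
FeO: 31.50/71.844 = 0.43845 mol → 0.43845 mol Fe, 0.43845 mol O.
Al2O3: 21.81/101.961 = 0.21391 mol → 0.42782 mol Al, 0.64173 mol O.
SiO2: 38.63/60.083 = 0.64294 mol → 0.64294 mol Si, 1.28588 mol O.
Total oxygen = 2.57100 mol. Normalization factor = 12/2.57100 = 4.66744.
Fe per 12 O = 0.43845 × 4.66744 = 2.046.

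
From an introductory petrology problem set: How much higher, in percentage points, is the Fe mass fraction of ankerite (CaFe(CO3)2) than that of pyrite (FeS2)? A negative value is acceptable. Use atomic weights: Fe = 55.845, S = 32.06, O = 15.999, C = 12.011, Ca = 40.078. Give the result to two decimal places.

First mineral: 55.845 g Fe in 215.939 g formula = 25.86 wt% Fe.
Second mineral: 55.845 g Fe in 119.965 g formula = 46.55 wt% Fe.
25.86% − 46.55% gives a difference of -20.69 percentage points.

-20.69 percentage points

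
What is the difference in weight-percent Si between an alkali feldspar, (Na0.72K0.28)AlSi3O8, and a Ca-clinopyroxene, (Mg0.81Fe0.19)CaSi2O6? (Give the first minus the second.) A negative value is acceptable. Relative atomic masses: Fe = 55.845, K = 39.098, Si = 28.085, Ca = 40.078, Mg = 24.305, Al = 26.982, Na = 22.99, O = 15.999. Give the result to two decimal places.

6.35 percentage points

First mineral: 84.255 g Si in 266.729 g formula = 31.59 wt% Si.
Second mineral: 56.170 g Si in 222.540 g formula = 25.24 wt% Si.
31.59% − 25.24% gives a difference of 6.35 percentage points.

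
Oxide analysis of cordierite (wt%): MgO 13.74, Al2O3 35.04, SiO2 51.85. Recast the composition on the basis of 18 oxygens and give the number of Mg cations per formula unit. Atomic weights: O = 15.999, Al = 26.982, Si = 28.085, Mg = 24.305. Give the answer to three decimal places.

1.981 Mg apfu

13.74 wt% MgO ÷ 40.304 g/mol = 0.34091 mol, giving 0.34091 Mg and 0.34091 O.
35.04 wt% Al2O3 ÷ 101.961 g/mol = 0.34366 mol, giving 0.68732 Al and 1.03098 O.
51.85 wt% SiO2 ÷ 60.083 g/mol = 0.86297 mol, giving 0.86297 Si and 1.72594 O.
Oxygen sums to 3.09783; scaling by 18/3.09783 = 5.81052 puts the formula on 18 O.
Mg: 0.34091 × 5.81052 = 1.981 atoms per formula unit.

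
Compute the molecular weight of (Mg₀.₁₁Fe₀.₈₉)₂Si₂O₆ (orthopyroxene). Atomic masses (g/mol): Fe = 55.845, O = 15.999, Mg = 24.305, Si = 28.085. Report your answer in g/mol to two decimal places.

256.92 g/mol

The formula mass is the sum 0.22*24.305 + 1.78*55.845 + 2*28.085 + 6*15.999.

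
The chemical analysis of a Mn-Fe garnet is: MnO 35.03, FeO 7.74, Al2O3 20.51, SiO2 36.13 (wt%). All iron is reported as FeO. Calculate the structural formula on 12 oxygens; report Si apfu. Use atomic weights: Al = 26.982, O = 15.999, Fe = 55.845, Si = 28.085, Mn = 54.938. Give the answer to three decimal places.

MnO: 35.03/70.937 = 0.49382 mol → 0.49382 mol Mn, 0.49382 mol O.
FeO: 7.74/71.844 = 0.10773 mol → 0.10773 mol Fe, 0.10773 mol O.
Al2O3: 20.51/101.961 = 0.20116 mol → 0.40232 mol Al, 0.60348 mol O.
SiO2: 36.13/60.083 = 0.60133 mol → 0.60133 mol Si, 1.20266 mol O.
Total oxygen = 2.40769 mol. Normalization factor = 12/2.40769 = 4.98403.
Si per 12 O = 0.60133 × 4.98403 = 2.997.

2.997 Si apfu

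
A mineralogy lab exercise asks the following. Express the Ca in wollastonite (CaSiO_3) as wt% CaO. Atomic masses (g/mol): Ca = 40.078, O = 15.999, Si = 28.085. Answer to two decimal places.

48.28 wt%

M(CaSiO_3) = 116.160 g/mol; M(CaO) = 56.077 g/mol.
Moles CaO per formula unit = 1 Ca ÷ 1 = 1.0000.
CaO fraction = (1.0000 × 56.077) / 116.160 = 56.077/116.160 = 0.4828.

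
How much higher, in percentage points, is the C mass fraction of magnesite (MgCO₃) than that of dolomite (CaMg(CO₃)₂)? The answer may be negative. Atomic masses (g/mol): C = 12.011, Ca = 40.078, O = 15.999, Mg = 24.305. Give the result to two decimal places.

First mineral: 12.011 g C in 84.313 g formula = 14.25 wt% C.
Second mineral: 24.022 g C in 184.399 g formula = 13.03 wt% C.
14.25% − 13.03% gives a difference of 1.22 percentage points.

1.22 percentage points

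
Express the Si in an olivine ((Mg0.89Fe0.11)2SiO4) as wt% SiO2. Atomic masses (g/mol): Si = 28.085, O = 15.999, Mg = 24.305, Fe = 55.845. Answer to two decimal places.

40.70 wt%

Formula mass = 147.630 g/mol.
1 Si → 1.0000 mol SiO2 per formula unit; M(SiO2) = 60.083, so SiO2 mass = 60.083 g.
60.083/147.630 × 100 = 40.70 wt%.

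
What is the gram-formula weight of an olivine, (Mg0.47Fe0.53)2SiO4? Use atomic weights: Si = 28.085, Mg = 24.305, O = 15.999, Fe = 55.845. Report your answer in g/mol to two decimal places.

M = 0.94(24.305) + 1.06(55.845) + 1(28.085) + 4(15.999)

174.12 g/mol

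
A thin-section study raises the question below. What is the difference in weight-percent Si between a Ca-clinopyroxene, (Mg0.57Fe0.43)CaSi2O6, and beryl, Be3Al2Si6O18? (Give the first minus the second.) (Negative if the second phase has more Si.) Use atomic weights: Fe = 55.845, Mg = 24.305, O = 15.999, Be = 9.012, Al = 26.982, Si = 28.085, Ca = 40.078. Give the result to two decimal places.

First mineral: 56.170 g Si in 230.109 g formula = 24.41 wt% Si.
Second mineral: 168.510 g Si in 537.492 g formula = 31.35 wt% Si.
24.41% − 31.35% gives a difference of -6.94 percentage points.

-6.94 percentage points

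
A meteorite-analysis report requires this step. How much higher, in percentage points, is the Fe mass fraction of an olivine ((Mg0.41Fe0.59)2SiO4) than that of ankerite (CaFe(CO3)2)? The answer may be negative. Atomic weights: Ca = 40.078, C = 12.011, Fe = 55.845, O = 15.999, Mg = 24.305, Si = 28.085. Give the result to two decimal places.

11.18 percentage points

First mineral: 65.897 g Fe in 177.908 g formula = 37.04 wt% Fe.
Second mineral: 55.845 g Fe in 215.939 g formula = 25.86 wt% Fe.
37.04% − 25.86% gives a difference of 11.18 percentage points.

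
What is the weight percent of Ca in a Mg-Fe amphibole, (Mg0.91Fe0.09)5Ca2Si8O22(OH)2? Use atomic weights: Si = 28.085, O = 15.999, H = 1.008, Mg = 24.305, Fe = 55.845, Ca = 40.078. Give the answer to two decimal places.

9.70 wt%

M((Mg0.91Fe0.09)5Ca2Si8O22(OH)2) = 826.546 g/mol.
Ca contributes 2 × 40.078 = 80.156 g per mole.
80.156/826.546 = 0.0970 → 9.70%.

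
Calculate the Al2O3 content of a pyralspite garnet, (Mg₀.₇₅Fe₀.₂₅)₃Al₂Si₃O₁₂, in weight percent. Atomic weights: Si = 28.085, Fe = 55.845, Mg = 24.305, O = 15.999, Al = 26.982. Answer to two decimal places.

23.89 wt%

Formula mass = 426.777 g/mol.
2 Al → 1.0000 mol Al2O3 per formula unit; M(Al2O3) = 101.961, so Al2O3 mass = 101.961 g.
101.961/426.777 × 100 = 23.89 wt%.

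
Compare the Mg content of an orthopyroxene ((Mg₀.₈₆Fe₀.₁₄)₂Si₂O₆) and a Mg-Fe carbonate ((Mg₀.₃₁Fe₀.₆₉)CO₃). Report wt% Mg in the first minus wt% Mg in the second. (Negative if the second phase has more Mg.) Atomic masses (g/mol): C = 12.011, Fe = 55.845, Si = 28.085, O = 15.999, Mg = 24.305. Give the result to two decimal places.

12.84 percentage points

First mineral: 41.805 g Mg in 209.605 g formula = 19.94 wt% Mg.
Second mineral: 7.535 g Mg in 106.076 g formula = 7.10 wt% Mg.
19.94% − 7.10% gives a difference of 12.84 percentage points.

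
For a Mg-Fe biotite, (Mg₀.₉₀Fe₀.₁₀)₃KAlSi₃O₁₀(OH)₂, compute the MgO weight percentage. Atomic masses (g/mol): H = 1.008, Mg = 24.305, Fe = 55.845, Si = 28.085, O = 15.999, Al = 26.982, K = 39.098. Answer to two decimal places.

Molar mass of (Mg₀.₉₀Fe₀.₁₀)₃KAlSi₃O₁₀(OH)₂ = 2.70×24.305 + 0.30×55.845 + 1×39.098 + 1×26.982 + 3×28.085 + 12×15.999 + 2×1.008 = 426.716 g/mol.
Each formula unit contains 2.70 Mg, equivalent to 2.70/1 = 2.7000 mol MgO.
M(MgO) = 1×24.305 + 1×15.999 = 40.304 g/mol.
Mass of MgO per formula unit = 2.7000 × 40.304 = 108.821 g.
MgO wt% = 108.821 / 426.716 × 100 = 25.50%.

25.50 wt%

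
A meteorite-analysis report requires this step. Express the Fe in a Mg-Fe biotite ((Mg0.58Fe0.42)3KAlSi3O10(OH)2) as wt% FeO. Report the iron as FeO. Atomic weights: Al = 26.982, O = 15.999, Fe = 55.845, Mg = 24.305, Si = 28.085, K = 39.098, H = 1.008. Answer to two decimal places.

19.81 wt%

Formula mass = 456.994 g/mol.
1.26 Fe → 1.2600 mol FeO per formula unit; M(FeO) = 71.844, so FeO mass = 90.523 g.
90.523/456.994 × 100 = 19.81 wt%.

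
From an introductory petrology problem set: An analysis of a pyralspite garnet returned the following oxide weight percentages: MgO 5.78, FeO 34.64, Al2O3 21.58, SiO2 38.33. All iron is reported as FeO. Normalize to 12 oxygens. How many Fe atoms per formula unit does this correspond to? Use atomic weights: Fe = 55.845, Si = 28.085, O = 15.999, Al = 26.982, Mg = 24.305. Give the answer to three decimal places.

5.78 wt% MgO ÷ 40.304 g/mol = 0.14341 mol, giving 0.14341 Mg and 0.14341 O.
34.64 wt% FeO ÷ 71.844 g/mol = 0.48216 mol, giving 0.48216 Fe and 0.48216 O.
21.58 wt% Al2O3 ÷ 101.961 g/mol = 0.21165 mol, giving 0.42330 Al and 0.63495 O.
38.33 wt% SiO2 ÷ 60.083 g/mol = 0.63795 mol, giving 0.63795 Si and 1.27590 O.
Oxygen sums to 2.53642; scaling by 12/2.53642 = 4.73108 puts the formula on 12 O.
Fe: 0.48216 × 4.73108 = 2.281 atoms per formula unit.

2.281 Fe apfu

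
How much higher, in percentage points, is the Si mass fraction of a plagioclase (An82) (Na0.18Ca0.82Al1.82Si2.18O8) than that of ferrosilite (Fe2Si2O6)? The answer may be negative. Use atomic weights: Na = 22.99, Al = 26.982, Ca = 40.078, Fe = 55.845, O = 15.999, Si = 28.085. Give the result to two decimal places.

0.95 percentage points

M(Na0.18Ca0.82Al1.82Si2.18O8) = 275.327 g/mol, so wt% Si = 61.225/275.327 × 100 = 22.24%.
M(Fe2Si2O6) = 263.854 g/mol, so wt% Si = 56.170/263.854 × 100 = 21.29%.
22.24 − 21.29 = 0.95 pp.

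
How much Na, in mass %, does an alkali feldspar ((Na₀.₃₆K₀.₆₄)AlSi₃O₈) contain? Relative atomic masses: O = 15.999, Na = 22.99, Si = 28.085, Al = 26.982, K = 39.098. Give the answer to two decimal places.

Molar mass of (Na₀.₃₆K₀.₆₄)AlSi₃O₈: 0.36*22.99 + 0.64*39.098 + 1*26.982 + 3*28.085 + 8*15.999 = 272.528 g/mol.
Mass of Na per formula unit: 0.36 × 22.99 = 8.276 g.
Weight fraction Na = 8.276 / 272.528 = 0.0304.

3.04 mass %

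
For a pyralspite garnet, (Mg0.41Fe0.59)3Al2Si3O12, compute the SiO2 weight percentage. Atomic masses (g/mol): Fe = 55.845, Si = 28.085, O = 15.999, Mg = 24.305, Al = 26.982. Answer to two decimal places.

Formula mass = 458.948 g/mol.
3 Si → 3.0000 mol SiO2 per formula unit; M(SiO2) = 60.083, so SiO2 mass = 180.249 g.
180.249/458.948 × 100 = 39.27 wt%.

39.27 wt%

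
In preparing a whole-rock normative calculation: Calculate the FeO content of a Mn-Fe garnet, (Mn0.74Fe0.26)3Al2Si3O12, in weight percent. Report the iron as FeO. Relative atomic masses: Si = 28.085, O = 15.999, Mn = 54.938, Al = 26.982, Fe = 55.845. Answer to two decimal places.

11.30 wt%

Molar mass of (Mn0.74Fe0.26)3Al2Si3O12 = 2.22×54.938 + 0.78×55.845 + 2×26.982 + 3×28.085 + 12×15.999 = 495.728 g/mol.
Each formula unit contains 0.78 Fe, equivalent to 0.78/1 = 0.7800 mol FeO.
M(FeO) = 1×55.845 + 1×15.999 = 71.844 g/mol.
Mass of FeO per formula unit = 0.7800 × 71.844 = 56.038 g.
FeO wt% = 56.038 / 495.728 × 100 = 11.30%.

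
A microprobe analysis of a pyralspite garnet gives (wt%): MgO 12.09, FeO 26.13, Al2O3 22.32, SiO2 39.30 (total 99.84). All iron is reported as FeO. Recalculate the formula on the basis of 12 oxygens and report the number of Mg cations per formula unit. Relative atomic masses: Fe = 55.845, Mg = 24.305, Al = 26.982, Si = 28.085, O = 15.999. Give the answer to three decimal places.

12.09 wt% MgO ÷ 40.304 g/mol = 0.29997 mol, giving 0.29997 Mg and 0.29997 O.
26.13 wt% FeO ÷ 71.844 g/mol = 0.36370 mol, giving 0.36370 Fe and 0.36370 O.
22.32 wt% Al2O3 ÷ 101.961 g/mol = 0.21891 mol, giving 0.43782 Al and 0.65673 O.
39.30 wt% SiO2 ÷ 60.083 g/mol = 0.65410 mol, giving 0.65410 Si and 1.30820 O.
Oxygen sums to 2.62860; scaling by 12/2.62860 = 4.56517 puts the formula on 12 O.
Mg: 0.29997 × 4.56517 = 1.369 atoms per formula unit.

1.369 Mg apfu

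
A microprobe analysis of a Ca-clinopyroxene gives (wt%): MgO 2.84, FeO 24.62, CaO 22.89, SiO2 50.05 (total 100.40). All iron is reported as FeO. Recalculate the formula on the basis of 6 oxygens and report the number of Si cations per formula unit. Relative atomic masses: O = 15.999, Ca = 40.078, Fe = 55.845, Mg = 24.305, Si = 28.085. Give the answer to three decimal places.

2.009 Si apfu

2.84 wt% MgO ÷ 40.304 g/mol = 0.07046 mol, giving 0.07046 Mg and 0.07046 O.
24.62 wt% FeO ÷ 71.844 g/mol = 0.34269 mol, giving 0.34269 Fe and 0.34269 O.
22.89 wt% CaO ÷ 56.077 g/mol = 0.40819 mol, giving 0.40819 Ca and 0.40819 O.
50.05 wt% SiO2 ÷ 60.083 g/mol = 0.83301 mol, giving 0.83301 Si and 1.66602 O.
Oxygen sums to 2.48736; scaling by 6/2.48736 = 2.41220 puts the formula on 6 O.
Si: 0.83301 × 2.41220 = 2.009 atoms per formula unit.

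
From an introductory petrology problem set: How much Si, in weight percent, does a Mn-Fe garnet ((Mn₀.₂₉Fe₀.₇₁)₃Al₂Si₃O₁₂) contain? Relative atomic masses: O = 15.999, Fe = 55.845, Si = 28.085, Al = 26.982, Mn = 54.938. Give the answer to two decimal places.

16.95 weight percent

M((Mn₀.₂₉Fe₀.₇₁)₃Al₂Si₃O₁₂) = 496.953 g/mol.
Si contributes 3 × 28.085 = 84.255 g per mole.
84.255/496.953 = 0.1695 → 16.95%.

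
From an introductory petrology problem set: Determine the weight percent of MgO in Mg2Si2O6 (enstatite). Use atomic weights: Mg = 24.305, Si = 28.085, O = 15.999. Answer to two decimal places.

Formula mass = 200.774 g/mol.
2 Mg → 2.0000 mol MgO per formula unit; M(MgO) = 40.304, so MgO mass = 80.608 g.
80.608/200.774 × 100 = 40.15 wt%.

40.15 wt%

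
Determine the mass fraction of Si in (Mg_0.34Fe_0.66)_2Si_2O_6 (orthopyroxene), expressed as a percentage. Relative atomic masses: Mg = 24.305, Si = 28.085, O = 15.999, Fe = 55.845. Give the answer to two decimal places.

23.17 wt%

Molar mass of (Mg_0.34Fe_0.66)_2Si_2O_6: 0.68×24.305 + 1.32×55.845 + 2×28.085 + 6×15.999 = 242.407 g/mol.
Mass of Si per formula unit: 2 × 28.085 = 56.170 g.
Weight fraction Si = 56.170 / 242.407 = 0.2317.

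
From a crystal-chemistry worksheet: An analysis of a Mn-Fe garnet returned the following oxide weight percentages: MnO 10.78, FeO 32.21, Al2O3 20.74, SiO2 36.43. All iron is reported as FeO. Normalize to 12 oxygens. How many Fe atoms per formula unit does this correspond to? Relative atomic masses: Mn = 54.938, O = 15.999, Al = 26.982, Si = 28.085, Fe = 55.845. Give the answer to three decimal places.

MnO: 10.78/70.937 = 0.15197 mol → 0.15197 mol Mn, 0.15197 mol O.
FeO: 32.21/71.844 = 0.44833 mol → 0.44833 mol Fe, 0.44833 mol O.
Al2O3: 20.74/101.961 = 0.20341 mol → 0.40682 mol Al, 0.61023 mol O.
SiO2: 36.43/60.083 = 0.60633 mol → 0.60633 mol Si, 1.21266 mol O.
Total oxygen = 2.42319 mol. Normalization factor = 12/2.42319 = 4.95215.
Fe per 12 O = 0.44833 × 4.95215 = 2.220.

2.220 Fe apfu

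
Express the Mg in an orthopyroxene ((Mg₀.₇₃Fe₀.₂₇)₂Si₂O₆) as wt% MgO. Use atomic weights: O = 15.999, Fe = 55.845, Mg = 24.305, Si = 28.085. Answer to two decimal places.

27.02 wt%

M((Mg₀.₇₃Fe₀.₂₇)₂Si₂O₆) = 217.806 g/mol; M(MgO) = 40.304 g/mol.
Moles MgO per formula unit = 1.46 Mg ÷ 1 = 1.4600.
MgO fraction = (1.4600 × 40.304) / 217.806 = 58.844/217.806 = 0.2702.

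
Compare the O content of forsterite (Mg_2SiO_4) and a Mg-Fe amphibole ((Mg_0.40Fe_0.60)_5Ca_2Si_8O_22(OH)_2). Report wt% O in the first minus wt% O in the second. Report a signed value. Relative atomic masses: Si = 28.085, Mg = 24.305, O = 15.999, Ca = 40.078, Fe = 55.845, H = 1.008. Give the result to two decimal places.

M(Mg_2SiO_4) = 140.691 g/mol, so wt% O = 63.996/140.691 × 100 = 45.49%.
M((Mg_0.40Fe_0.60)_5Ca_2Si_8O_22(OH)_2) = 906.973 g/mol, so wt% O = 383.976/906.973 × 100 = 42.34%.
45.49 − 42.34 = 3.15 pp.

3.15 percentage points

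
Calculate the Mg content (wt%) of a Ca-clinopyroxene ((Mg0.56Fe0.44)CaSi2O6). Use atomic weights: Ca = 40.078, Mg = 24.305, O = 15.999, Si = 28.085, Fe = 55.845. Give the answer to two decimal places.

M((Mg0.56Fe0.44)CaSi2O6) = 230.425 g/mol.
Mg contributes 0.56 × 24.305 = 13.611 g per mole.
13.611/230.425 = 0.0591 → 5.91%.

5.91 wt%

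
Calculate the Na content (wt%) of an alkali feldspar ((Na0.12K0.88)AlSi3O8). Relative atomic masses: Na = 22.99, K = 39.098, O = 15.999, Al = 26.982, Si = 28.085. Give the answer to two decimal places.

1.00 wt%

Formula mass = 0.12·22.99 + 0.88·39.098 + 1·26.982 + 3·28.085 + 8·15.999 = 276.394 g/mol, of which 2.759 g is Na.
So Na makes up 2.759/276.394 = 0.0100 of the mass, i.e. 1.00%.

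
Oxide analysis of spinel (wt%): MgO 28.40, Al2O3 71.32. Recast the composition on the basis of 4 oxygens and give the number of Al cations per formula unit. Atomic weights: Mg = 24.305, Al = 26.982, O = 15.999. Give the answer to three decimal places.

1.996 Al apfu

MgO (M=40.304): mol = 0.70464; Mg = 0.70464, O = 0.70464.
Al2O3 (M=101.961): mol = 0.69948; Al = 1.39896, O = 2.09844.
ΣO = 2.80308; factor = 4/ΣO = 1.42700.
Al apfu = 1.39896 × 1.42700 = 1.996.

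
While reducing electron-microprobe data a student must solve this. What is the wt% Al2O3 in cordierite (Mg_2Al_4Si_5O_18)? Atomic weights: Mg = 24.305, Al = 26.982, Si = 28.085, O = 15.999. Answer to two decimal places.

34.86 wt%

Formula mass = 584.945 g/mol.
4 Al → 2.0000 mol Al2O3 per formula unit; M(Al2O3) = 101.961, so Al2O3 mass = 203.922 g.
203.922/584.945 × 100 = 34.86 wt%.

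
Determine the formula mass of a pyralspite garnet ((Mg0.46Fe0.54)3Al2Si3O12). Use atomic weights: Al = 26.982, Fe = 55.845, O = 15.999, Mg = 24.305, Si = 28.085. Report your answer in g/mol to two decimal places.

The formula mass is the sum 1.38(24.305) + 1.62(55.845) + 2(26.982) + 3(28.085) + 12(15.999).

454.22 g/mol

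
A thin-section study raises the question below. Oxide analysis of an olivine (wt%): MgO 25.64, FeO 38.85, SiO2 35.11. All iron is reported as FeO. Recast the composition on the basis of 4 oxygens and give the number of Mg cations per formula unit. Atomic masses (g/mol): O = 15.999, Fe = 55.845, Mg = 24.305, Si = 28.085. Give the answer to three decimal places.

MgO: 25.64/40.304 = 0.63617 mol → 0.63617 mol Mg, 0.63617 mol O.
FeO: 38.85/71.844 = 0.54075 mol → 0.54075 mol Fe, 0.54075 mol O.
SiO2: 35.11/60.083 = 0.58436 mol → 0.58436 mol Si, 1.16872 mol O.
Total oxygen = 2.34564 mol. Normalization factor = 4/2.34564 = 1.70529.
Mg per 4 O = 0.63617 × 1.70529 = 1.085.

1.085 Mg apfu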